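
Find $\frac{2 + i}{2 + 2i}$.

Multiply numerator and denominator by conjugate (2 - 2i):
= (2 + i)(2 - 2i) / (2^2 + 2^2)
= (6 - 2i) / 8
Divide through by 2: (3 - i) / 4
= 3/4 - (1/4)i


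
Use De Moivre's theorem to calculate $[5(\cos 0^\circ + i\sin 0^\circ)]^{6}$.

By De Moivre: z^n = r^n(cos(nθ) + i sin(nθ))
= 5^6(cos(6*0°) + i sin(6*0°))
= 15625(cos 0° + i sin 0°)
= 15625


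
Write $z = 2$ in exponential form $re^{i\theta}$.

r = |z| = sqrt((2)^2 + (0)^2) = sqrt(4 + 0) = sqrt(4) = 2
b = 0 and a > 0, so z lies on the positive real axis: θ = 0
z = 2e^(i*0) = 2


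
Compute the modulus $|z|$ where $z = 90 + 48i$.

|z| = sqrt(a^2 + b^2) = sqrt(90^2 + 48^2) = sqrt(10404) = 102


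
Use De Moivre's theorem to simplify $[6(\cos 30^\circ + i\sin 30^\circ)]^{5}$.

By De Moivre: z^n = r^n(cos(nθ) + i sin(nθ))
= 6^5(cos(5*30°) + i sin(5*30°))
= 7776(cos 150° + i sin 150°)
= -3888*sqrt(3) + 3888i


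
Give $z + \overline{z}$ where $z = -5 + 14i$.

z + conjugate(z) = (a + bi) + (a - bi) = 2a
= 2 * (-5) = -10


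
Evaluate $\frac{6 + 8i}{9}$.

Divisor is real, so divide each part by 9:
= 2/3 + (8/9)i


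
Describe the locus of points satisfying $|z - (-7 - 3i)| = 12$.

|z - z0| = r describes a circle centered at z0 with radius r
Here z0 = -7 - 3i and r = 12
Locus: Circle centered at (-7, -3) with radius 12


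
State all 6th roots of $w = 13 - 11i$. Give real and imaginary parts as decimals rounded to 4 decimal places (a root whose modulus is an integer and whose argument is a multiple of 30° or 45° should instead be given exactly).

|w| = sqrt(290) ≈ 17.029386, arg(w) ≈ 319.763642°
Root modulus = sqrt(290)^(1/6) ≈ 1.603983
Root arguments: θ_k = (arg(w) + 360°k)/6 for k = 0, 1, ..., 5
Compute each root as (root modulus)(cos θ_k + i sin θ_k) using full-precision intermediates, then round to 4 decimal places.
Roots: 0.9587 + 1.2859i, -0.6343 + 1.4732i, -1.5930 + 0.1873i, -0.9587 - 1.2859i, 0.6343 - 1.4732i, 1.5930 - 0.1873i


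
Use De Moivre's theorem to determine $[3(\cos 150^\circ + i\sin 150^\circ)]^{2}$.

By De Moivre: z^n = r^n(cos(nθ) + i sin(nθ))
= 3^2(cos(2*150°) + i sin(2*150°))
= 9(cos 300° + i sin 300°)
= 9/2 - (9*sqrt(3)/2)i


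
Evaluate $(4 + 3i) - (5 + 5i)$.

(4 - 5) + (3 - 5)i = -1 - 2i


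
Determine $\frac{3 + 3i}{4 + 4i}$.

Multiply numerator and denominator by conjugate (4 - 4i):
= (3 + 3i)(4 - 4i) / (4^2 + 4^2)
= (24) / 32
Divide through by 8: (3) / 4
= 3/4


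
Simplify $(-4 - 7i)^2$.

(a + bi)^2 = a^2 - b^2 + 2abi
= (-4)^2 - (-7)^2 + 2*(-4)*(-7)i
= -33 + 56i


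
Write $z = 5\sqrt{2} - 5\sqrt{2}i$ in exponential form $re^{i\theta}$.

r = |z| = sqrt((5*sqrt(2))^2 + (-5*sqrt(2))^2) = sqrt(50 + 50) = sqrt(100) = 10
θ = arctan(b/a) = arctan(-7.0711/7.0711) (quadrant-adjusted) = -45° = -π/4
z = 10e^(-i*π/4)


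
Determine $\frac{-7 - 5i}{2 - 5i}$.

Multiply numerator and denominator by conjugate (2 + 5i):
= (-7 - 5i)(2 + 5i) / (2^2 + (-5)^2)
= (11 - 45i) / 29
= 11/29 - (45/29)i


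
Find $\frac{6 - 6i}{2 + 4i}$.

Multiply numerator and denominator by conjugate (2 - 4i):
= (6 - 6i)(2 - 4i) / (2^2 + 4^2)
= (-12 - 36i) / 20
Divide through by 4: (-3 - 9i) / 5
= -3/5 - (9/5)i


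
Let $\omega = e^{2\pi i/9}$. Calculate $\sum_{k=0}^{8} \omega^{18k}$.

Since 9 divides 18, ω^18 = (ω^9)^2 = 1^2 = 1, so every term is 1.
Sum = 9 · 1 = 9


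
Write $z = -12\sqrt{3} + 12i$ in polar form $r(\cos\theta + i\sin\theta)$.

r = |z| = sqrt(a^2 + b^2) = sqrt((-12*sqrt(3))^2 + (12)^2) = sqrt(432 + 144) = sqrt(576) = 24
θ = arctan(b/a) = arctan(12/-20.7846) (quadrant-adjusted) = 150°
z = 24(cos 150° + i sin 150°)


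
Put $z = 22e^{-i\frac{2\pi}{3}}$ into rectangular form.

a = r cos θ = 22 * -1/2 = -11
b = r sin θ = 22 * -sqrt(3)/2 = -11*sqrt(3)
z = -11 - 11*sqrt(3)i


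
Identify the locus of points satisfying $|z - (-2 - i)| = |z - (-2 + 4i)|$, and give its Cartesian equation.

|z - z1| = |z - z2| means z is equidistant from z1 and z2,
i.e. the perpendicular bisector of the segment from (-2, -1) to (-2, 4) (midpoint (-2, 3/2)).
With z = x + yi, square both sides:
(x - (-2))^2 + (y - (-1))^2 = (x - (-2))^2 + (y - 4)^2
The x^2 and y^2 terms cancel: 0x + 10y = 20 - 5 = 15
Simplify: y = 3/2
Locus: Perpendicular bisector of the segment from (-2, -1) to (-2, 4): the line y = 3/2


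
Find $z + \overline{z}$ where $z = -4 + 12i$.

z + conjugate(z) = (a + bi) + (a - bi) = 2a
= 2 * (-4) = -8


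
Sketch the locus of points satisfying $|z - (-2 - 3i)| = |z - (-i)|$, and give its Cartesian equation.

|z - z1| = |z - z2| means z is equidistant from z1 and z2,
i.e. the perpendicular bisector of the segment from (-2, -3) to (0, -1) (midpoint (-1, -2)).
With z = x + yi, square both sides:
(x - (-2))^2 + (y - (-3))^2 = (x - 0)^2 + (y - (-1))^2
The x^2 and y^2 terms cancel: 4x + 4y = 1 - 13 = -12
Simplify: x + y = -3
Locus: Perpendicular bisector of the segment from (-2, -3) to (0, -1): the line x + y = -3


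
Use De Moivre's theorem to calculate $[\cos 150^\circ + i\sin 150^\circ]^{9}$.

By De Moivre: z^n = r^n(cos(nθ) + i sin(nθ))
= 1^9(cos(9*150°) + i sin(9*150°))
= 1(cos 270° + i sin 270°)
= -i


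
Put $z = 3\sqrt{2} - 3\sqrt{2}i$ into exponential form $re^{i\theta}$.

r = |z| = sqrt((3*sqrt(2))^2 + (-3*sqrt(2))^2) = sqrt(18 + 18) = sqrt(36) = 6
θ = arctan(b/a) = arctan(-4.2426/4.2426) (quadrant-adjusted) = -45° = -π/4
z = 6e^(-i*π/4)


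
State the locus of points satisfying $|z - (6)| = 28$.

|z - z0| = r describes a circle centered at z0 with radius r
Here z0 = 6 and r = 28
Locus: Circle centered at (6, 0) with radius 28


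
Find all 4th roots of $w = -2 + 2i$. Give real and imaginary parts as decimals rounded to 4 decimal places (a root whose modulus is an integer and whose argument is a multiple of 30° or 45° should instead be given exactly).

|w| = sqrt(8) ≈ 2.828427, arg(w) = 135°
Root modulus = sqrt(8)^(1/4) ≈ 1.296840
Root arguments: θ_k = (135° + 360°k)/4 for k = 0, 1, ..., 3
Compute each root as (root modulus)(cos θ_k + i sin θ_k) using full-precision intermediates, then round to 4 decimal places.
Roots: 1.0783 + 0.7205i, -0.7205 + 1.0783i, -1.0783 - 0.7205i, 0.7205 - 1.0783i


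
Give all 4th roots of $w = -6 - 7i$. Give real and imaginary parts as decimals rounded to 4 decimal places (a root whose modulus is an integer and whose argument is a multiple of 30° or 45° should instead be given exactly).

|w| = sqrt(85) ≈ 9.219544, arg(w) ≈ 229.398705°
Root modulus = sqrt(85)^(1/4) ≈ 1.742518
Root arguments: θ_k = (arg(w) + 360°k)/4 for k = 0, 1, ..., 3
Compute each root as (root modulus)(cos θ_k + i sin θ_k) using full-precision intermediates, then round to 4 decimal places.
Roots: 0.9401 + 1.4672i, -1.4672 + 0.9401i, -0.9401 - 1.4672i, 1.4672 - 0.9401i


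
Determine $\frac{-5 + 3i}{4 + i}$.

Multiply numerator and denominator by conjugate (4 - i):
= (-5 + 3i)(4 - i) / (4^2 + 1^2)
= (-17 + 17i) / 17
= -1 + i


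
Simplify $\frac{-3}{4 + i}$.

Multiply numerator and denominator by conjugate (4 - i):
= (-3)(4 - i) / (4^2 + 1^2)
= (-12 + 3i) / 17
= -12/17 + (3/17)i


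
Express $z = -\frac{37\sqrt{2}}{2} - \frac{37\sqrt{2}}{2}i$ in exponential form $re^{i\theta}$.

r = |z| = sqrt((-37*sqrt(2)/2)^2 + (-37*sqrt(2)/2)^2) = sqrt(1369/2 + 1369/2) = sqrt(1369) = 37
θ = arctan(b/a) = arctan(-26.163/-26.163) (quadrant-adjusted) = -135° = -3π/4
z = 37e^(-i*3π/4)


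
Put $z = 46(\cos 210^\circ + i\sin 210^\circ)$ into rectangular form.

a = r cos θ = 46 * -sqrt(3)/2 = -23*sqrt(3)
b = r sin θ = 46 * -1/2 = -23
z = -23*sqrt(3) - 23i


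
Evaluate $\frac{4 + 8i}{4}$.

Divisor is real, so divide each part by 4:
= 1 + 2i


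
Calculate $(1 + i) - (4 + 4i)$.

(1 - 4) + (1 - 4)i = -3 - 3i


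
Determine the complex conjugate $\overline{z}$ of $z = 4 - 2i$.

If z = a + bi, then conjugate(z) = a - bi
conjugate(4 - 2i) = 4 + 2i


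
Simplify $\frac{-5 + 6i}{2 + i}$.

Multiply numerator and denominator by conjugate (2 - i):
= (-5 + 6i)(2 - i) / (2^2 + 1^2)
= (-4 + 17i) / 5
= -4/5 + (17/5)i


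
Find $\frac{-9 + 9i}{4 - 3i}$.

Multiply numerator and denominator by conjugate (4 + 3i):
= (-9 + 9i)(4 + 3i) / (4^2 + (-3)^2)
= (-63 + 9i) / 25
= -63/25 + (9/25)i


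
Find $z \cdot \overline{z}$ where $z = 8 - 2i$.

z * conjugate(z) = |z|^2 = a^2 + b^2
= 8^2 + (-2)^2 = 68


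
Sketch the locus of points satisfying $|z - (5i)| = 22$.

|z - z0| = r describes a circle centered at z0 with radius r
Here z0 = 5i and r = 22
Locus: Circle centered at (0, 5) with radius 22


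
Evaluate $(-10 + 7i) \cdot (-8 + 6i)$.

(a1*a2 - b1*b2) + (a1*b2 + b1*a2)i
= (80 - 42) + (-60 + (-56))i
= 38 - 116i


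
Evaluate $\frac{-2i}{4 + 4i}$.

Multiply numerator and denominator by conjugate (4 - 4i):
= (-2i)(4 - 4i) / (4^2 + 4^2)
= (-8 - 8i) / 32
Divide through by 8: (-1 - i) / 4
= -1/4 - (1/4)i


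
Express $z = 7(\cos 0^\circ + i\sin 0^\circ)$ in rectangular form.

a = r cos θ = 7 * 1 = 7
b = r sin θ = 7 * 0 = 0
z = 7


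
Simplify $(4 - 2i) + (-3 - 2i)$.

(4 + (-3)) + (-2 + (-2))i = 1 - 4i


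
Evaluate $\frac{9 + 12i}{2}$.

Divisor is real, so divide each part by 2:
= 9/2 + 6i


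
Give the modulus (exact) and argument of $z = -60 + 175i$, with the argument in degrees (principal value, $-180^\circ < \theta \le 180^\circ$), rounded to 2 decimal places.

|z| = sqrt((-60)^2 + 175^2) = 185
arg(z) = arctan(b/a) = arctan(175/-60) (quadrant-adjusted) = 108.92°


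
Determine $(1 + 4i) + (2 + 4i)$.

(1 + 2) + (4 + 4)i = 3 + 8i


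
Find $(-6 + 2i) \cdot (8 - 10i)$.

(a1*a2 - b1*b2) + (a1*b2 + b1*a2)i
= (-48 - (-20)) + (60 + 16)i
= -28 + 76i


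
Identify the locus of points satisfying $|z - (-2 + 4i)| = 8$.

|z - z0| = r describes a circle centered at z0 with radius r
Here z0 = -2 + 4i and r = 8
Locus: Circle centered at (-2, 4) with radius 8


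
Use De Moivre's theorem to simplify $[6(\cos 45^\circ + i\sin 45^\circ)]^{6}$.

By De Moivre: z^n = r^n(cos(nθ) + i sin(nθ))
= 6^6(cos(6*45°) + i sin(6*45°))
= 46656(cos 270° + i sin 270°)
= -46656i


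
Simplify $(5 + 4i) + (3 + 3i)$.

(5 + 3) + (4 + 3)i = 8 + 7i


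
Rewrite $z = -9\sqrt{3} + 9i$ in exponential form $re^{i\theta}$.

r = |z| = sqrt((-9*sqrt(3))^2 + (9)^2) = sqrt(243 + 81) = sqrt(324) = 18
θ = arctan(b/a) = arctan(9/-15.5885) (quadrant-adjusted) = 150° = 5π/6
z = 18e^(i*5π/6)


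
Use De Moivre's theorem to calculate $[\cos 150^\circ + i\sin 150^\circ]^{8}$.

By De Moivre: z^n = r^n(cos(nθ) + i sin(nθ))
= 1^8(cos(8*150°) + i sin(8*150°))
= 1(cos 120° + i sin 120°)
= -1/2 + (sqrt(3)/2)i


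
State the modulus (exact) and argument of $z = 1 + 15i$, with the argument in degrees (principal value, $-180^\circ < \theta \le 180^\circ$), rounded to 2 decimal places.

|z| = sqrt(1^2 + 15^2) = sqrt(226)
arg(z) = arctan(b/a) = arctan(15/1) (quadrant-adjusted) = 86.19°


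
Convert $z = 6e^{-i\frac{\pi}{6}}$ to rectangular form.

a = r cos θ = 6 * sqrt(3)/2 = 3*sqrt(3)
b = r sin θ = 6 * -1/2 = -3
z = 3*sqrt(3) - 3i


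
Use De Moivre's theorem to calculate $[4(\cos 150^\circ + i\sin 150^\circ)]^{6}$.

By De Moivre: z^n = r^n(cos(nθ) + i sin(nθ))
= 4^6(cos(6*150°) + i sin(6*150°))
= 4096(cos 180° + i sin 180°)
= -4096


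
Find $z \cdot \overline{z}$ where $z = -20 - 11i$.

z * conjugate(z) = |z|^2 = a^2 + b^2
= (-20)^2 + (-11)^2 = 521


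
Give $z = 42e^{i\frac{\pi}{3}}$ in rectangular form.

a = r cos θ = 42 * 1/2 = 21
b = r sin θ = 42 * sqrt(3)/2 = 21*sqrt(3)
z = 21 + 21*sqrt(3)i


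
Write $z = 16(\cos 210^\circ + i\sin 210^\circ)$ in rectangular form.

a = r cos θ = 16 * -sqrt(3)/2 = -8*sqrt(3)
b = r sin θ = 16 * -1/2 = -8
z = -8*sqrt(3) - 8i


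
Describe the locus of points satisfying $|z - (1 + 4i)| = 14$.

|z - z0| = r describes a circle centered at z0 with radius r
Here z0 = 1 + 4i and r = 14
Locus: Circle centered at (1, 4) with radius 14


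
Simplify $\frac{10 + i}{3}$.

Divisor is real, so divide each part by 3:
= 10/3 + (1/3)i


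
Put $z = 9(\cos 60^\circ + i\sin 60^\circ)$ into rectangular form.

a = r cos θ = 9 * 1/2 = 9/2
b = r sin θ = 9 * sqrt(3)/2 = 9*sqrt(3)/2
z = 9/2 + (9*sqrt(3)/2)i


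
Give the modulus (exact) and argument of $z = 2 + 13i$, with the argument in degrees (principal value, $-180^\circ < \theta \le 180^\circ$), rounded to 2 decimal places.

|z| = sqrt(2^2 + 13^2) = sqrt(173)
arg(z) = arctan(b/a) = arctan(13/2) (quadrant-adjusted) = 81.25°


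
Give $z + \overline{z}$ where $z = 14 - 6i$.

z + conjugate(z) = (a + bi) + (a - bi) = 2a
= 2 * 14 = 28


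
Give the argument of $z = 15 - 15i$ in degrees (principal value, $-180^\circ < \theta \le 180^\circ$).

θ = arctan(b/a) = arctan(-15/15) (quadrant-adjusted) = -45°


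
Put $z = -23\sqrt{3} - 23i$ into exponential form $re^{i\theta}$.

r = |z| = sqrt((-23*sqrt(3))^2 + (-23)^2) = sqrt(1587 + 529) = sqrt(2116) = 46
θ = arctan(b/a) = arctan(-23/-39.8372) (quadrant-adjusted) = -150° = -5π/6
z = 46e^(-i*5π/6)


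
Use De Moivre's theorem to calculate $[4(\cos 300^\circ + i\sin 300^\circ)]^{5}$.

By De Moivre: z^n = r^n(cos(nθ) + i sin(nθ))
= 4^5(cos(5*300°) + i sin(5*300°))
= 1024(cos 60° + i sin 60°)
= 512 + 512*sqrt(3)i


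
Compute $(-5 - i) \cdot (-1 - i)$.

(a1*a2 - b1*b2) + (a1*b2 + b1*a2)i
= (5 - 1) + (5 + 1)i
= 4 + 6i


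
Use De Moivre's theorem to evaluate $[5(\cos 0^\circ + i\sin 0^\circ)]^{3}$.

By De Moivre: z^n = r^n(cos(nθ) + i sin(nθ))
= 5^3(cos(3*0°) + i sin(3*0°))
= 125(cos 0° + i sin 0°)
= 125


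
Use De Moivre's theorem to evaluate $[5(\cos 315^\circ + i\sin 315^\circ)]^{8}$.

By De Moivre: z^n = r^n(cos(nθ) + i sin(nθ))
= 5^8(cos(8*315°) + i sin(8*315°))
= 390625(cos 0° + i sin 0°)
= 390625


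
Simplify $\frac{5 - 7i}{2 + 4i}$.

Multiply numerator and denominator by conjugate (2 - 4i):
= (5 - 7i)(2 - 4i) / (2^2 + 4^2)
= (-18 - 34i) / 20
Divide through by 2: (-9 - 17i) / 10
= -9/10 - (17/10)i


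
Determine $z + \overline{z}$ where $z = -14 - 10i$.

z + conjugate(z) = (a + bi) + (a - bi) = 2a
= 2 * (-14) = -28


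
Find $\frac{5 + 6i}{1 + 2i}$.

Multiply numerator and denominator by conjugate (1 - 2i):
= (5 + 6i)(1 - 2i) / (1^2 + 2^2)
= (17 - 4i) / 5
= 17/5 - (4/5)i


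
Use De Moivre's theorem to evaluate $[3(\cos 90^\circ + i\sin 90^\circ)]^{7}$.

By De Moivre: z^n = r^n(cos(nθ) + i sin(nθ))
= 3^7(cos(7*90°) + i sin(7*90°))
= 2187(cos 270° + i sin 270°)
= -2187i


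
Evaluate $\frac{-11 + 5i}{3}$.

Divisor is real, so divide each part by 3:
= -11/3 + (5/3)i


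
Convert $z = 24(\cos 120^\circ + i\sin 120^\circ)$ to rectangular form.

a = r cos θ = 24 * -1/2 = -12
b = r sin θ = 24 * sqrt(3)/2 = 12*sqrt(3)
z = -12 + 12*sqrt(3)i


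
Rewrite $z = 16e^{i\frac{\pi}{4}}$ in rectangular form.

a = r cos θ = 16 * sqrt(2)/2 = 8*sqrt(2)
b = r sin θ = 16 * sqrt(2)/2 = 8*sqrt(2)
z = 8*sqrt(2) + 8*sqrt(2)i


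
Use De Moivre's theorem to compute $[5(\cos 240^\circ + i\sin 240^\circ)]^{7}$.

By De Moivre: z^n = r^n(cos(nθ) + i sin(nθ))
= 5^7(cos(7*240°) + i sin(7*240°))
= 78125(cos 240° + i sin 240°)
= -78125/2 - (78125*sqrt(3)/2)i


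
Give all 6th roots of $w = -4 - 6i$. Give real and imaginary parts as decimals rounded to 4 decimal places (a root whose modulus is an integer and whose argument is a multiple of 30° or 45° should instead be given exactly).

|w| = sqrt(52) ≈ 7.211103, arg(w) ≈ 236.309932°
Root modulus = sqrt(52)^(1/6) ≈ 1.389954
Root arguments: θ_k = (arg(w) + 360°k)/6 for k = 0, 1, ..., 5
Compute each root as (root modulus)(cos θ_k + i sin θ_k) using full-precision intermediates, then round to 4 decimal places.
Roots: 1.0743 + 0.8820i, -0.2267 + 1.3713i, -1.3010 + 0.4894i, -1.0743 - 0.8820i, 0.2267 - 1.3713i, 1.3010 - 0.4894i


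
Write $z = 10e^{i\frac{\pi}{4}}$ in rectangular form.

a = r cos θ = 10 * sqrt(2)/2 = 5*sqrt(2)
b = r sin θ = 10 * sqrt(2)/2 = 5*sqrt(2)
z = 5*sqrt(2) + 5*sqrt(2)i


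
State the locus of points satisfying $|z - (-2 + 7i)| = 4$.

|z - z0| = r describes a circle centered at z0 with radius r
Here z0 = -2 + 7i and r = 4
Locus: Circle centered at (-2, 7) with radius 4


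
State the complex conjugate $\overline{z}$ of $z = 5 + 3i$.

If z = a + bi, then conjugate(z) = a - bi
conjugate(5 + 3i) = 5 - 3i


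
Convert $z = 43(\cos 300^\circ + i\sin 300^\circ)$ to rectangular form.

a = r cos θ = 43 * 1/2 = 43/2
b = r sin θ = 43 * -sqrt(3)/2 = -43*sqrt(3)/2
z = 43/2 - (43*sqrt(3)/2)i


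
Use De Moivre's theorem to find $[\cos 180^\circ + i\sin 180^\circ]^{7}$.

By De Moivre: z^n = r^n(cos(nθ) + i sin(nθ))
= 1^7(cos(7*180°) + i sin(7*180°))
= 1(cos 180° + i sin 180°)
= -1


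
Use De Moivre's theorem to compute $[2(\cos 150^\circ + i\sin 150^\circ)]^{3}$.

By De Moivre: z^n = r^n(cos(nθ) + i sin(nθ))
= 2^3(cos(3*150°) + i sin(3*150°))
= 8(cos 90° + i sin 90°)
= 8i


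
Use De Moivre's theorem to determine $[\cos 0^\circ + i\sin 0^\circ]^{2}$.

By De Moivre: z^n = r^n(cos(nθ) + i sin(nθ))
= 1^2(cos(2*0°) + i sin(2*0°))
= 1(cos 0° + i sin 0°)
= 1


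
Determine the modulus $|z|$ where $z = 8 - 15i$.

|z| = sqrt(a^2 + b^2) = sqrt(8^2 + (-15)^2) = sqrt(289) = 17


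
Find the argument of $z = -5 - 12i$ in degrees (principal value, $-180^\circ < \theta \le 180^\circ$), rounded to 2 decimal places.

θ = arctan(b/a) = arctan(-12/-5) (quadrant-adjusted) = -112.62°


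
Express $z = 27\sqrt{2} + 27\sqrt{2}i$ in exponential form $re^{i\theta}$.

r = |z| = sqrt((27*sqrt(2))^2 + (27*sqrt(2))^2) = sqrt(1458 + 1458) = sqrt(2916) = 54
θ = arctan(b/a) = arctan(38.1838/38.1838) (quadrant-adjusted) = 45° = π/4
z = 54e^(i*π/4)


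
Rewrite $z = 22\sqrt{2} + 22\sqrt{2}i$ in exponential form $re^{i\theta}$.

r = |z| = sqrt((22*sqrt(2))^2 + (22*sqrt(2))^2) = sqrt(968 + 968) = sqrt(1936) = 44
θ = arctan(b/a) = arctan(31.1127/31.1127) (quadrant-adjusted) = 45° = π/4
z = 44e^(i*π/4)


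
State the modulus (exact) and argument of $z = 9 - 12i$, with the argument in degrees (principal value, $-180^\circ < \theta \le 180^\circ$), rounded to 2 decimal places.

|z| = sqrt(9^2 + (-12)^2) = 15
arg(z) = arctan(b/a) = arctan(-12/9) (quadrant-adjusted) = -53.13°


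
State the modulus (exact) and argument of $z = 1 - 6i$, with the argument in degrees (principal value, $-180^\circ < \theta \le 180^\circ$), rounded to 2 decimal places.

|z| = sqrt(1^2 + (-6)^2) = sqrt(37)
arg(z) = arctan(b/a) = arctan(-6/1) (quadrant-adjusted) = -80.54°


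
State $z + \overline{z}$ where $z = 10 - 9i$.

z + conjugate(z) = (a + bi) + (a - bi) = 2a
= 2 * 10 = 20


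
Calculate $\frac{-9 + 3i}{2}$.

Divisor is real, so divide each part by 2:
= -9/2 + (3/2)i


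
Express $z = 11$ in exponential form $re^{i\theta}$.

r = |z| = sqrt((11)^2 + (0)^2) = sqrt(121 + 0) = sqrt(121) = 11
b = 0 and a > 0, so z lies on the positive real axis: θ = 0
z = 11e^(i*0) = 11


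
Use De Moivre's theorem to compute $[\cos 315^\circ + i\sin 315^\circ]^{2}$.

By De Moivre: z^n = r^n(cos(nθ) + i sin(nθ))
= 1^2(cos(2*315°) + i sin(2*315°))
= 1(cos 270° + i sin 270°)
= -i


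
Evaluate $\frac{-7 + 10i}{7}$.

Divisor is real, so divide each part by 7:
= -1 + (10/7)i


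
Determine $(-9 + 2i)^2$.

(a + bi)^2 = a^2 - b^2 + 2abi
= (-9)^2 - 2^2 + 2*(-9)*2i
= 77 - 36i


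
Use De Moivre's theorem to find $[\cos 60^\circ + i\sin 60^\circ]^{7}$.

By De Moivre: z^n = r^n(cos(nθ) + i sin(nθ))
= 1^7(cos(7*60°) + i sin(7*60°))
= 1(cos 60° + i sin 60°)
= 1/2 + (sqrt(3)/2)i


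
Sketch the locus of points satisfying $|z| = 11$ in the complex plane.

|z| = 11 means sqrt(x^2 + y^2) = 11
This is a circle of radius 11 centered at the origin


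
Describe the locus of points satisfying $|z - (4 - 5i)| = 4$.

|z - z0| = r describes a circle centered at z0 with radius r
Here z0 = 4 - 5i and r = 4
Locus: Circle centered at (4, -5) with radius 4


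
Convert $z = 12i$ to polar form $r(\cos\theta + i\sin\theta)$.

r = |z| = sqrt(a^2 + b^2) = sqrt((0)^2 + (12)^2) = sqrt(0 + 144) = sqrt(144) = 12
a = 0 and b > 0, so z lies on the positive imaginary axis: θ = 90°
z = 12(cos 90° + i sin 90°)


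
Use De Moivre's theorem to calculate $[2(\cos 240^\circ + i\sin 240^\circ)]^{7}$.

By De Moivre: z^n = r^n(cos(nθ) + i sin(nθ))
= 2^7(cos(7*240°) + i sin(7*240°))
= 128(cos 240° + i sin 240°)
= -64 - 64*sqrt(3)i


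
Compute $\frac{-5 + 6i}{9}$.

Divisor is real, so divide each part by 9:
= -5/9 + (2/3)i


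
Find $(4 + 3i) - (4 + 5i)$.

(4 - 4) + (3 - 5)i = -2i


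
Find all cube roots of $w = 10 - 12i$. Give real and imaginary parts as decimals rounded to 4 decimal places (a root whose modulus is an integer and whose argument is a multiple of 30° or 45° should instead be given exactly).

|w| = sqrt(244) ≈ 15.620499, arg(w) ≈ 309.805571°
Root modulus = sqrt(244)^(1/3) ≈ 2.499760
Root arguments: θ_k = (arg(w) + 360°k)/3 for k = 0, 1, ..., 2
Compute each root as (root modulus)(cos θ_k + i sin θ_k) using full-precision intermediates, then round to 4 decimal places.
Roots: -0.5737 + 2.4330i, -1.8202 - 1.7134i, 2.3939 - 0.7196i


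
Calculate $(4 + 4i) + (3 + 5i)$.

(4 + 3) + (4 + 5)i = 7 + 9i


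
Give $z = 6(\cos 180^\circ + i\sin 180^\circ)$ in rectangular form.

a = r cos θ = 6 * -1 = -6
b = r sin θ = 6 * 0 = 0
z = -6


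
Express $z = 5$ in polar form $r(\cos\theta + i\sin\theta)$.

r = |z| = sqrt(a^2 + b^2) = sqrt((5)^2 + (0)^2) = sqrt(25 + 0) = sqrt(25) = 5
b = 0 and a > 0, so z lies on the positive real axis: θ = 0°
z = 5(cos 0° + i sin 0°)


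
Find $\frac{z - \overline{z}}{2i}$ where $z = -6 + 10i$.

z - conjugate(z) = 2bi
(z - conjugate(z))/(2i) = 2bi/(2i) = b = 10


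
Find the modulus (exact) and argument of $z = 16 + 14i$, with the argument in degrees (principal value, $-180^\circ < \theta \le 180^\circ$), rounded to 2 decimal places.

|z| = sqrt(16^2 + 14^2) = sqrt(452)
arg(z) = arctan(b/a) = arctan(14/16) (quadrant-adjusted) = 41.19°


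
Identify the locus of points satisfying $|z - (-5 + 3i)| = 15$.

|z - z0| = r describes a circle centered at z0 with radius r
Here z0 = -5 + 3i and r = 15
Locus: Circle centered at (-5, 3) with radius 15


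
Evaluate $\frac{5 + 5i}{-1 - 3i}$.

Multiply numerator and denominator by conjugate (-1 + 3i):
= (5 + 5i)(-1 + 3i) / ((-1)^2 + (-3)^2)
= (-20 + 10i) / 10
= -2 + i


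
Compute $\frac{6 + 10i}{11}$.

Divisor is real, so divide each part by 11:
= 6/11 + (10/11)i


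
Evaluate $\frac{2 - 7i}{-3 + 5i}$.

Multiply numerator and denominator by conjugate (-3 - 5i):
= (2 - 7i)(-3 - 5i) / ((-3)^2 + 5^2)
= (-41 + 11i) / 34
= -41/34 + (11/34)i


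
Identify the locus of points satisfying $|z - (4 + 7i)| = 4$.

|z - z0| = r describes a circle centered at z0 with radius r
Here z0 = 4 + 7i and r = 4
Locus: Circle centered at (4, 7) with radius 4


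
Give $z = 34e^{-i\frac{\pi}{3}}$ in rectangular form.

a = r cos θ = 34 * 1/2 = 17
b = r sin θ = 34 * -sqrt(3)/2 = -17*sqrt(3)
z = 17 - 17*sqrt(3)i


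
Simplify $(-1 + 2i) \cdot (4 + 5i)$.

(a1*a2 - b1*b2) + (a1*b2 + b1*a2)i
= (-4 - 10) + (-5 + 8)i
= -14 + 3i


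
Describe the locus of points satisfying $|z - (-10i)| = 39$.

|z - z0| = r describes a circle centered at z0 with radius r
Here z0 = -10i and r = 39
Locus: Circle centered at (0, -10) with radius 39


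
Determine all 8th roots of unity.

ω_k = e^(2πik/8) = cos(2πk/8) + i sin(2πk/8) for k = 0, 1, ..., 7
Roots: 1, sqrt(2)/2 + (sqrt(2)/2)i, i, -sqrt(2)/2 + (sqrt(2)/2)i, -1, -sqrt(2)/2 - (sqrt(2)/2)i, -i, sqrt(2)/2 - (sqrt(2)/2)i


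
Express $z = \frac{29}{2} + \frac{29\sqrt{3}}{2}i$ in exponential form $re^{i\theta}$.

r = |z| = sqrt((29/2)^2 + (29*sqrt(3)/2)^2) = sqrt(841/4 + 2523/4) = sqrt(841) = 29
θ = arctan(b/a) = arctan(25.1147/14.5) (quadrant-adjusted) = 60° = π/3
z = 29e^(i*π/3)


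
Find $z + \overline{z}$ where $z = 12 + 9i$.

z + conjugate(z) = (a + bi) + (a - bi) = 2a
= 2 * 12 = 24


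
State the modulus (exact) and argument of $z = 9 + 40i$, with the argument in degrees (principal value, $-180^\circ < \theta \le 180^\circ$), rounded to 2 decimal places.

|z| = sqrt(9^2 + 40^2) = 41
arg(z) = arctan(b/a) = arctan(40/9) (quadrant-adjusted) = 77.32°


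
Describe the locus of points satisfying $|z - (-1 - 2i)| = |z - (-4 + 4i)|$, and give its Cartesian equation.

|z - z1| = |z - z2| means z is equidistant from z1 and z2,
i.e. the perpendicular bisector of the segment from (-1, -2) to (-4, 4) (midpoint (-5/2, 1)).
With z = x + yi, square both sides:
(x - (-1))^2 + (y - (-2))^2 = (x - (-4))^2 + (y - 4)^2
The x^2 and y^2 terms cancel: -6x + 12y = 32 - 5 = 27
Simplify: 2x - 4y = -9
Locus: Perpendicular bisector of the segment from (-1, -2) to (-4, 4): the line 2x - 4y = -9


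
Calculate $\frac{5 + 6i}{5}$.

Divisor is real, so divide each part by 5:
= 1 + (6/5)i


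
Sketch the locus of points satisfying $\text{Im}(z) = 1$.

Im(z) = y where z = x + yi; the equation y = 1 is satisfied by all points with that y-coordinate
Locus: Horizontal line y = 1


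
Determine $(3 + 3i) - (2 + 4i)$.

(3 - 2) + (3 - 4)i = 1 - i


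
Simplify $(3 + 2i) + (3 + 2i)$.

(3 + 3) + (2 + 2)i = 6 + 4i


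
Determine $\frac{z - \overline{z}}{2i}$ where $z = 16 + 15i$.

z - conjugate(z) = 2bi
(z - conjugate(z))/(2i) = 2bi/(2i) = b = 15


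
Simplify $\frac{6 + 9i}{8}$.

Divisor is real, so divide each part by 8:
= 3/4 + (9/8)i


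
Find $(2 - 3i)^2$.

(a + bi)^2 = a^2 - b^2 + 2abi
= 2^2 - (-3)^2 + 2*2*(-3)i
= -5 - 12i


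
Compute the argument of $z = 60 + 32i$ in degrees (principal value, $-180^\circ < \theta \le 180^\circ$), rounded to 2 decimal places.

θ = arctan(b/a) = arctan(32/60) (quadrant-adjusted) = 28.07°


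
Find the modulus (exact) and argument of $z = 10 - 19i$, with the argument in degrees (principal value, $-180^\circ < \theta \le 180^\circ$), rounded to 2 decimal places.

|z| = sqrt(10^2 + (-19)^2) = sqrt(461)
arg(z) = arctan(b/a) = arctan(-19/10) (quadrant-adjusted) = -62.24°


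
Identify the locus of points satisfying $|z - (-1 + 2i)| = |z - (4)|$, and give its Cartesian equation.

|z - z1| = |z - z2| means z is equidistant from z1 and z2,
i.e. the perpendicular bisector of the segment from (-1, 2) to (4, 0) (midpoint (3/2, 1)).
With z = x + yi, square both sides:
(x - (-1))^2 + (y - 2)^2 = (x - 4)^2 + (y - 0)^2
The x^2 and y^2 terms cancel: 10x + (-4)y = 16 - 5 = 11
Simplify: 10x - 4y = 11
Locus: Perpendicular bisector of the segment from (-1, 2) to (4, 0): the line 10x - 4y = 11


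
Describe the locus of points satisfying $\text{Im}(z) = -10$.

Im(z) = y where z = x + yi; the equation y = -10 is satisfied by all points with that y-coordinate
Locus: Horizontal line y = -10


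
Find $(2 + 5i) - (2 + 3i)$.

(2 - 2) + (5 - 3)i = 2i


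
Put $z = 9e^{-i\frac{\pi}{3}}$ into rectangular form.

a = r cos θ = 9 * 1/2 = 9/2
b = r sin θ = 9 * -sqrt(3)/2 = -9*sqrt(3)/2
z = 9/2 - (9*sqrt(3)/2)i


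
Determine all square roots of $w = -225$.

|w| = 225, arg(w) = 180°
Root modulus = 225^(1/2) = 15
Root arguments: θ_k = (180° + 360°k)/2 for k = 0, 1, ..., 1
Roots: 15i, -15i


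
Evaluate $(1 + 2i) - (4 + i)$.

(1 - 4) + (2 - 1)i = -3 + i


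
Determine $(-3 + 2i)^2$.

(a + bi)^2 = a^2 - b^2 + 2abi
= (-3)^2 - 2^2 + 2*(-3)*2i
= 5 - 12i


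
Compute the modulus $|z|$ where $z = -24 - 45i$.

|z| = sqrt(a^2 + b^2) = sqrt((-24)^2 + (-45)^2) = sqrt(2601) = 51


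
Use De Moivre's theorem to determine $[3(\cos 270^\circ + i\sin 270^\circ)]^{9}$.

By De Moivre: z^n = r^n(cos(nθ) + i sin(nθ))
= 3^9(cos(9*270°) + i sin(9*270°))
= 19683(cos 270° + i sin 270°)
= -19683i


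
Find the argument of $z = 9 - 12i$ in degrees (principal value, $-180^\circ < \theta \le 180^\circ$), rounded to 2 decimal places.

θ = arctan(b/a) = arctan(-12/9) (quadrant-adjusted) = -53.13°


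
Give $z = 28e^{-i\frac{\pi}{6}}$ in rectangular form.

a = r cos θ = 28 * sqrt(3)/2 = 14*sqrt(3)
b = r sin θ = 28 * -1/2 = -14
z = 14*sqrt(3) - 14i


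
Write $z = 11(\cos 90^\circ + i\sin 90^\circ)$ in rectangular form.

a = r cos θ = 11 * 0 = 0
b = r sin θ = 11 * 1 = 11
z = 11i


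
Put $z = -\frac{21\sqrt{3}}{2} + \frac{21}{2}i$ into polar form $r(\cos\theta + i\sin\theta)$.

r = |z| = sqrt(a^2 + b^2) = sqrt((-21*sqrt(3)/2)^2 + (21/2)^2) = sqrt(1323/4 + 441/4) = sqrt(441) = 21
θ = arctan(b/a) = arctan(10.5/-18.1865) (quadrant-adjusted) = 150°
z = 21(cos 150° + i sin 150°)


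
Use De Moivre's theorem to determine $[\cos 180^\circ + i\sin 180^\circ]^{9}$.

By De Moivre: z^n = r^n(cos(nθ) + i sin(nθ))
= 1^9(cos(9*180°) + i sin(9*180°))
= 1(cos 180° + i sin 180°)
= -1


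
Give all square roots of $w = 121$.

|w| = 121, arg(w) = 0°
Root modulus = 121^(1/2) = 11
Root arguments: θ_k = (0° + 360°k)/2 for k = 0, 1, ..., 1
Roots: 11, -11


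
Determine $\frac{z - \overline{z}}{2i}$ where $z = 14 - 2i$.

z - conjugate(z) = 2bi
(z - conjugate(z))/(2i) = 2bi/(2i) = b = -2


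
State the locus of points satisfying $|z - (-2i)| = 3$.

|z - z0| = r describes a circle centered at z0 with radius r
Here z0 = -2i and r = 3
Locus: Circle centered at (0, -2) with radius 3


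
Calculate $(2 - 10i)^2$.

(a + bi)^2 = a^2 - b^2 + 2abi
= 2^2 - (-10)^2 + 2*2*(-10)i
= -96 - 40i


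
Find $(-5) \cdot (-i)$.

(a1*a2 - b1*b2) + (a1*b2 + b1*a2)i
= (0 - 0) + (5 + 0)i
= 5i


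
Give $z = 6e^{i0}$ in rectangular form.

a = r cos θ = 6 * 1 = 6
b = r sin θ = 6 * 0 = 0
z = 6


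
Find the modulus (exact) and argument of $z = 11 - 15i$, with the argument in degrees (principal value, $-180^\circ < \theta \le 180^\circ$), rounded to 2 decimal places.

|z| = sqrt(11^2 + (-15)^2) = sqrt(346)
arg(z) = arctan(b/a) = arctan(-15/11) (quadrant-adjusted) = -53.75°


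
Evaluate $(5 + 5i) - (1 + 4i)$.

(5 - 1) + (5 - 4)i = 4 + i


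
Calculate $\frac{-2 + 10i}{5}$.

Divisor is real, so divide each part by 5:
= -2/5 + 2i


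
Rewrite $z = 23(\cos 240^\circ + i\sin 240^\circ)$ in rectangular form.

a = r cos θ = 23 * -1/2 = -23/2
b = r sin θ = 23 * -sqrt(3)/2 = -23*sqrt(3)/2
z = -23/2 - (23*sqrt(3)/2)i


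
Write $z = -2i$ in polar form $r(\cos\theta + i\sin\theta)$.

r = |z| = sqrt(a^2 + b^2) = sqrt((0)^2 + (-2)^2) = sqrt(0 + 4) = sqrt(4) = 2
a = 0 and b < 0, so z lies on the negative imaginary axis: θ = 270°
z = 2(cos 270° + i sin 270°)


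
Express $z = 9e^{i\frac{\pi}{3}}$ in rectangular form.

a = r cos θ = 9 * 1/2 = 9/2
b = r sin θ = 9 * sqrt(3)/2 = 9*sqrt(3)/2
z = 9/2 + (9*sqrt(3)/2)i


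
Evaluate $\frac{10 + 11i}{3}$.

Divisor is real, so divide each part by 3:
= 10/3 + (11/3)i


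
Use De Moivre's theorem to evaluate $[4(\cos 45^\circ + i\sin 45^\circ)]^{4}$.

By De Moivre: z^n = r^n(cos(nθ) + i sin(nθ))
= 4^4(cos(4*45°) + i sin(4*45°))
= 256(cos 180° + i sin 180°)
= -256


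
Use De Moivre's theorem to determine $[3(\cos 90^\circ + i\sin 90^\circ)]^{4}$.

By De Moivre: z^n = r^n(cos(nθ) + i sin(nθ))
= 3^4(cos(4*90°) + i sin(4*90°))
= 81(cos 0° + i sin 0°)
= 81


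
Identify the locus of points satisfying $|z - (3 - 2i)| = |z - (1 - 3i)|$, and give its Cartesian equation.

|z - z1| = |z - z2| means z is equidistant from z1 and z2,
i.e. the perpendicular bisector of the segment from (3, -2) to (1, -3) (midpoint (2, -5/2)).
With z = x + yi, square both sides:
(x - 3)^2 + (y - (-2))^2 = (x - 1)^2 + (y - (-3))^2
The x^2 and y^2 terms cancel: -4x + (-2)y = 10 - 13 = -3
Simplify: 4x + 2y = 3
Locus: Perpendicular bisector of the segment from (3, -2) to (1, -3): the line 4x + 2y = 3


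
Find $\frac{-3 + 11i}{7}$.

Divisor is real, so divide each part by 7:
= -3/7 + (11/7)i


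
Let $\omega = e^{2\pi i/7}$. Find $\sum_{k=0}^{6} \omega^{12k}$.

Let ζ = ω^12 = e^(2πi·12/7). Since 7 ∤ 12, ζ ≠ 1.
Sum = Σ_{k=0}^{6} ζ^k = (ζ^7 - 1)/(ζ - 1) = (ω^{12·7} - 1)/(ζ - 1) = (1 - 1)/(ζ - 1) = 0


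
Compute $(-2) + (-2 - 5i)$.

(-2 + (-2)) + (0 + (-5))i = -4 - 5i


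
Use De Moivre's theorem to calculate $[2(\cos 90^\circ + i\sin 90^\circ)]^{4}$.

By De Moivre: z^n = r^n(cos(nθ) + i sin(nθ))
= 2^4(cos(4*90°) + i sin(4*90°))
= 16(cos 0° + i sin 0°)
= 16


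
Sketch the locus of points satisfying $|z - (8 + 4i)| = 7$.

|z - z0| = r describes a circle centered at z0 with radius r
Here z0 = 8 + 4i and r = 7
Locus: Circle centered at (8, 4) with radius 7


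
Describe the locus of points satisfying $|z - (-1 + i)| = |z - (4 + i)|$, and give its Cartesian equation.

|z - z1| = |z - z2| means z is equidistant from z1 and z2,
i.e. the perpendicular bisector of the segment from (-1, 1) to (4, 1) (midpoint (3/2, 1)).
With z = x + yi, square both sides:
(x - (-1))^2 + (y - 1)^2 = (x - 4)^2 + (y - 1)^2
The x^2 and y^2 terms cancel: 10x + 0y = 17 - 2 = 15
Simplify: x = 3/2
Locus: Perpendicular bisector of the segment from (-1, 1) to (4, 1): the line x = 3/2


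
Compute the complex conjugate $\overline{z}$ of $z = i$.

If z = a + bi, then conjugate(z) = a - bi
conjugate(i) = -i


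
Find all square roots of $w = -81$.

|w| = 81, arg(w) = 180°
Root modulus = 81^(1/2) = 9
Root arguments: θ_k = (180° + 360°k)/2 for k = 0, 1, ..., 1
Roots: 9i, -9i


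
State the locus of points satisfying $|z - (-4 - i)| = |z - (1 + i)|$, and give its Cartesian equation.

|z - z1| = |z - z2| means z is equidistant from z1 and z2,
i.e. the perpendicular bisector of the segment from (-4, -1) to (1, 1) (midpoint (-3/2, 0)).
With z = x + yi, square both sides:
(x - (-4))^2 + (y - (-1))^2 = (x - 1)^2 + (y - 1)^2
The x^2 and y^2 terms cancel: 10x + 4y = 2 - 17 = -15
Simplify: 10x + 4y = -15
Locus: Perpendicular bisector of the segment from (-4, -1) to (1, 1): the line 10x + 4y = -15


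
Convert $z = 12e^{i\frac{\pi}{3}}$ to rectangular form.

a = r cos θ = 12 * 1/2 = 6
b = r sin θ = 12 * sqrt(3)/2 = 6*sqrt(3)
z = 6 + 6*sqrt(3)i


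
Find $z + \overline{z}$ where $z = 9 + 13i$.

z + conjugate(z) = (a + bi) + (a - bi) = 2a
= 2 * 9 = 18


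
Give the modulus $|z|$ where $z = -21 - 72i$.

|z| = sqrt(a^2 + b^2) = sqrt((-21)^2 + (-72)^2) = sqrt(5625) = 75


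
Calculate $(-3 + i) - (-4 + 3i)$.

(-3 - (-4)) + (1 - 3)i = 1 - 2i


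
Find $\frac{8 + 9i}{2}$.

Divisor is real, so divide each part by 2:
= 4 + (9/2)i


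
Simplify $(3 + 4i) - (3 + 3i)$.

(3 - 3) + (4 - 3)i = i


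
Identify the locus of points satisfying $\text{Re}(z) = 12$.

Re(z) = x where z = x + yi; the equation x = 12 is satisfied by all points with that x-coordinate
Locus: Vertical line x = 12


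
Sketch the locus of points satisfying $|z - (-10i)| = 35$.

|z - z0| = r describes a circle centered at z0 with radius r
Here z0 = -10i and r = 35
Locus: Circle centered at (0, -10) with radius 35


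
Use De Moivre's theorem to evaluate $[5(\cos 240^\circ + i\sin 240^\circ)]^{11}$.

By De Moivre: z^n = r^n(cos(nθ) + i sin(nθ))
= 5^11(cos(11*240°) + i sin(11*240°))
= 48828125(cos 120° + i sin 120°)
= -48828125/2 + (48828125*sqrt(3)/2)i


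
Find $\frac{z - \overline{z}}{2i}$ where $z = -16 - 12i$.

z - conjugate(z) = 2bi
(z - conjugate(z))/(2i) = 2bi/(2i) = b = -12


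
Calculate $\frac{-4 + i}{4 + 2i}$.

Multiply numerator and denominator by conjugate (4 - 2i):
= (-4 + i)(4 - 2i) / (4^2 + 2^2)
= (-14 + 12i) / 20
Divide through by 2: (-7 + 6i) / 10
= -7/10 + (3/5)i


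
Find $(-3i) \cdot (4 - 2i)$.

(a1*a2 - b1*b2) + (a1*b2 + b1*a2)i
= (0 - 6) + (0 + (-12))i
= -6 - 12i


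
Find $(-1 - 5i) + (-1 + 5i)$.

(-1 + (-1)) + (-5 + 5)i = -2


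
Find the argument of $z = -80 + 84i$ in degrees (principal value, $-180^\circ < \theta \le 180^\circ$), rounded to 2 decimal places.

θ = arctan(b/a) = arctan(84/-80) (quadrant-adjusted) = 133.60°


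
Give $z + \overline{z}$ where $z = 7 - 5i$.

z + conjugate(z) = (a + bi) + (a - bi) = 2a
= 2 * 7 = 14


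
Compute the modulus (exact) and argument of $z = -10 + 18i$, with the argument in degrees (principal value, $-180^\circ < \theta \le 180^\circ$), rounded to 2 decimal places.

|z| = sqrt((-10)^2 + 18^2) = sqrt(424)
arg(z) = arctan(b/a) = arctan(18/-10) (quadrant-adjusted) = 119.05°


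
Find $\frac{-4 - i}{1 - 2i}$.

Multiply numerator and denominator by conjugate (1 + 2i):
= (-4 - i)(1 + 2i) / (1^2 + (-2)^2)
= (-2 - 9i) / 5
= -2/5 - (9/5)i


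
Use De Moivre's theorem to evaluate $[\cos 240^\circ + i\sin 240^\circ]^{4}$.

By De Moivre: z^n = r^n(cos(nθ) + i sin(nθ))
= 1^4(cos(4*240°) + i sin(4*240°))
= 1(cos 240° + i sin 240°)
= -1/2 - (sqrt(3)/2)i


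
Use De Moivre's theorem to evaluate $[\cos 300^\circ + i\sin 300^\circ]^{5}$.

By De Moivre: z^n = r^n(cos(nθ) + i sin(nθ))
= 1^5(cos(5*300°) + i sin(5*300°))
= 1(cos 60° + i sin 60°)
= 1/2 + (sqrt(3)/2)i


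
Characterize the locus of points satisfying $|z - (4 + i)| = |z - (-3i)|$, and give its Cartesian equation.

|z - z1| = |z - z2| means z is equidistant from z1 and z2,
i.e. the perpendicular bisector of the segment from (4, 1) to (0, -3) (midpoint (2, -1)).
With z = x + yi, square both sides:
(x - 4)^2 + (y - 1)^2 = (x - 0)^2 + (y - (-3))^2
The x^2 and y^2 terms cancel: -8x + (-8)y = 9 - 17 = -8
Simplify: x + y = 1
Locus: Perpendicular bisector of the segment from (4, 1) to (0, -3): the line x + y = 1


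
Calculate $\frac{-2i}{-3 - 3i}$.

Multiply numerator and denominator by conjugate (-3 + 3i):
= (-2i)(-3 + 3i) / ((-3)^2 + (-3)^2)
= (6 + 6i) / 18
Divide through by 6: (1 + i) / 3
= 1/3 + (1/3)i


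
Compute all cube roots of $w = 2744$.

|w| = 2744, arg(w) = 0°
Root modulus = 2744^(1/3) = 14
Root arguments: θ_k = (0° + 360°k)/3 for k = 0, 1, ..., 2
Roots: 14, -7 + 7*sqrt(3)i, -7 - 7*sqrt(3)i


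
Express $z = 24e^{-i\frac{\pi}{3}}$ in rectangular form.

a = r cos θ = 24 * 1/2 = 12
b = r sin θ = 24 * -sqrt(3)/2 = -12*sqrt(3)
z = 12 - 12*sqrt(3)i


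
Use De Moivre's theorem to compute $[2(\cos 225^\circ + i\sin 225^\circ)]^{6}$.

By De Moivre: z^n = r^n(cos(nθ) + i sin(nθ))
= 2^6(cos(6*225°) + i sin(6*225°))
= 64(cos 270° + i sin 270°)
= -64i


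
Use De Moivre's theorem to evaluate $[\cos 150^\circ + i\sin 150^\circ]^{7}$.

By De Moivre: z^n = r^n(cos(nθ) + i sin(nθ))
= 1^7(cos(7*150°) + i sin(7*150°))
= 1(cos 330° + i sin 330°)
= sqrt(3)/2 - (1/2)i


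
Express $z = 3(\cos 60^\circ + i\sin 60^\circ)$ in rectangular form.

a = r cos θ = 3 * 1/2 = 3/2
b = r sin θ = 3 * sqrt(3)/2 = 3*sqrt(3)/2
z = 3/2 + (3*sqrt(3)/2)i


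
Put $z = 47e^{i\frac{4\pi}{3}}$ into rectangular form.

a = r cos θ = 47 * -1/2 = -47/2
b = r sin θ = 47 * -sqrt(3)/2 = -47*sqrt(3)/2
z = -47/2 - (47*sqrt(3)/2)i


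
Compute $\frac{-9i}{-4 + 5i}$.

Multiply numerator and denominator by conjugate (-4 - 5i):
= (-9i)(-4 - 5i) / ((-4)^2 + 5^2)
= (-45 + 36i) / 41
= -45/41 + (36/41)i


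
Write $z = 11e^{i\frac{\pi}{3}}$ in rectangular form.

a = r cos θ = 11 * 1/2 = 11/2
b = r sin θ = 11 * sqrt(3)/2 = 11*sqrt(3)/2
z = 11/2 + (11*sqrt(3)/2)i


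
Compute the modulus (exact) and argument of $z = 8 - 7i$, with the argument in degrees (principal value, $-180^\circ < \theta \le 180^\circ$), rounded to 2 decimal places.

|z| = sqrt(8^2 + (-7)^2) = sqrt(113)
arg(z) = arctan(b/a) = arctan(-7/8) (quadrant-adjusted) = -41.19°
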